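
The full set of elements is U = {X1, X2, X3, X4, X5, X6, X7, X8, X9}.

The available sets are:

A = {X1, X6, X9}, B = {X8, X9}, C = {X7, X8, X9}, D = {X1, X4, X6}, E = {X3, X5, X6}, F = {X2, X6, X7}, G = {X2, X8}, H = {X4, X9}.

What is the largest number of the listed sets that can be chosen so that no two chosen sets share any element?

3

E, G, H are pairwise disjoint (E={X3,X5,X6}; G={X2,X8}; H={X4,X9}).
Every remaining set overlaps one of these, and no 4 of the listed sets are pairwise disjoint, so 3 is the maximum.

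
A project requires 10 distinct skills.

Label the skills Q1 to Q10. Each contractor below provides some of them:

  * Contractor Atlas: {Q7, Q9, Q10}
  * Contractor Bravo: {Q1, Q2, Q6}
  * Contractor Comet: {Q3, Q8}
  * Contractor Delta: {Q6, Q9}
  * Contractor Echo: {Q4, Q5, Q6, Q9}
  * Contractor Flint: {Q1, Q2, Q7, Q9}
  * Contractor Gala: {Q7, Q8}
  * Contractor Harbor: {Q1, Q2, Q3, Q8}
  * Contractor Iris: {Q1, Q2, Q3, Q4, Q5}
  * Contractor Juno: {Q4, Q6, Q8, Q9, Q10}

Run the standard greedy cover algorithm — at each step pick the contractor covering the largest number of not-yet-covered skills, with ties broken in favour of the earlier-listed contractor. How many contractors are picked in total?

3

Greedy: pick Iris (covers 5 new) → pick Juno (covers 4 new) → pick Atlas (covers 1 new). Total picks: 3.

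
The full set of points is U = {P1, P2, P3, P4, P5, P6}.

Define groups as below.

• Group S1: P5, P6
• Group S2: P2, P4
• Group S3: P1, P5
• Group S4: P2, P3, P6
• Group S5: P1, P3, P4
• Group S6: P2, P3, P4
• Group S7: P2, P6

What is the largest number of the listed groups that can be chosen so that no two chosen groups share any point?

S2, S3 are pairwise disjoint (S2={P2,P4}; S3={P1,P5}).
Every remaining group overlaps one of these, and no 3 of the listed groups are pairwise disjoint, so 2 is the maximum.

2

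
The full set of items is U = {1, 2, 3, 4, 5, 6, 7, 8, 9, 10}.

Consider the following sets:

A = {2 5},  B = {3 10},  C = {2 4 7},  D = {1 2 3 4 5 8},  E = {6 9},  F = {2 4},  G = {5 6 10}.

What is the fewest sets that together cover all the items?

4

Take {C, D, E, G}. Their union is {1, 2, 3, 4, 5, 6, 7, 8, 9, 10}, which is all 10 items.
No 3 of the 7 sets cover everything (all 35 combinations miss at least one item), so 4 is optimal.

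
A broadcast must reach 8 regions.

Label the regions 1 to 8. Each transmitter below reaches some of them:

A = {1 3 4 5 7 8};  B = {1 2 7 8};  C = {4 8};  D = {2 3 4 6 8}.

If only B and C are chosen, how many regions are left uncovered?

Union of B, C = {1, 2, 4, 7, 8}.
Not covered: 3, 5, 6 — 3 regions.

3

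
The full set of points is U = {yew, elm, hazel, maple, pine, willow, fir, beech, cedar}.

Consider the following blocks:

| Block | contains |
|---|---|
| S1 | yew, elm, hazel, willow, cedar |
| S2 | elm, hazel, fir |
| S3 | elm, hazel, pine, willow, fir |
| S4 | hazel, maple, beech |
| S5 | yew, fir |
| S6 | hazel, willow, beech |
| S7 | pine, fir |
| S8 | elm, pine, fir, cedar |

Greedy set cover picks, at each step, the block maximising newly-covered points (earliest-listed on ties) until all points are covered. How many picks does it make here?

Greedy: pick S1 (covers 5 new) → pick S3 (covers 2 new) → pick S4 (covers 2 new). Total picks: 3.

3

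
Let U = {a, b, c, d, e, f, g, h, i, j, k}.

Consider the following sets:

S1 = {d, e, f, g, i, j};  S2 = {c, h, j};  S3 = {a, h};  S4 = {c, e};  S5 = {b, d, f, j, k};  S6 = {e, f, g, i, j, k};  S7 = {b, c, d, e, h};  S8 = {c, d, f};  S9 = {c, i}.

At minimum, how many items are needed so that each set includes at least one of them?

3

Take T = {c, h, j}. Each listed set contains at least one of these, so T is a hitting set of size 3.
The sets S3, S4, S5 are pairwise disjoint, so any hitting set needs a separate item for each — at least 3. Hence 3 is optimal.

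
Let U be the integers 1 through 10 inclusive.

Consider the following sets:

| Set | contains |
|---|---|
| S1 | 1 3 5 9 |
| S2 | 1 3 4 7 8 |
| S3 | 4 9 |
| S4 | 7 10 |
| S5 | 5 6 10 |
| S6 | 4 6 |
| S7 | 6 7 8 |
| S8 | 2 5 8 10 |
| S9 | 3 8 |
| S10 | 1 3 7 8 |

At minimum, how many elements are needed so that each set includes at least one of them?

H = {3, 4, 6, 10} meets every set (each contains at least one member of H), and |H| = 4.
No choice of 3 elements meets every set, so 4 is the minimum.

4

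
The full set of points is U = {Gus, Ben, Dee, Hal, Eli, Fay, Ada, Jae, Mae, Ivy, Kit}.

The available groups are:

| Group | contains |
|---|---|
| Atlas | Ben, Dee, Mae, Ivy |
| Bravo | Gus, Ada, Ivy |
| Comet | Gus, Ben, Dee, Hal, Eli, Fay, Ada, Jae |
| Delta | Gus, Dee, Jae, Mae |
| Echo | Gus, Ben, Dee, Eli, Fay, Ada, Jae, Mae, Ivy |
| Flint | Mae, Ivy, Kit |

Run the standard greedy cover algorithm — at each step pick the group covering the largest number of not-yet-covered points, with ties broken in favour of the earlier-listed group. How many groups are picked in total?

Greedy: pick Echo (covers 9 new) → pick Comet (covers 1 new) → pick Flint (covers 1 new). Total picks: 3.
(The true minimum cover uses only 2 groups, so greedy is not optimal here.)

3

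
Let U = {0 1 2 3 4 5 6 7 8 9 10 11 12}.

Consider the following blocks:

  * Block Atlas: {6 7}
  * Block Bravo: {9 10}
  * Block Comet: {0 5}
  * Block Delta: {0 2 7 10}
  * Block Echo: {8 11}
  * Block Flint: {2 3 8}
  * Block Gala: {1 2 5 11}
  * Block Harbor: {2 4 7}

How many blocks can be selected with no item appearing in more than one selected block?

4

Bravo, Comet, Echo, Harbor are pairwise disjoint (Bravo={9,10}; Comet={0,5}; Echo={8,11}; Harbor={2,4,7}).
Every remaining block overlaps one of these, and no 5 of the listed blocks are pairwise disjoint, so 4 is the maximum.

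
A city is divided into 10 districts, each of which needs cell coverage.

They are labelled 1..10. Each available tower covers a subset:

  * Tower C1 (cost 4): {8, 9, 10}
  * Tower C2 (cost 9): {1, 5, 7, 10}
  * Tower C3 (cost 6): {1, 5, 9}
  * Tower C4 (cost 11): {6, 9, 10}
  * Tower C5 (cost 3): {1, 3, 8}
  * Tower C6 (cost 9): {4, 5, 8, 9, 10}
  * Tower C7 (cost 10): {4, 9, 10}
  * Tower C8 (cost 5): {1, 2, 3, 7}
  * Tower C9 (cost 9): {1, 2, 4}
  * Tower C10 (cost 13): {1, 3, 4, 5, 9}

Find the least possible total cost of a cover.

C4, C6, C8 together cover every district (C4 ∪ C6 ∪ C8 = {1, 2, 3, 4, 5, 6, 7, 8, 9, 10}); total cost 11 + 9 + 5 = 25.
The greedy pick C5, C1, C8, C6, C4 costs 32; no covering selection beats 25.

25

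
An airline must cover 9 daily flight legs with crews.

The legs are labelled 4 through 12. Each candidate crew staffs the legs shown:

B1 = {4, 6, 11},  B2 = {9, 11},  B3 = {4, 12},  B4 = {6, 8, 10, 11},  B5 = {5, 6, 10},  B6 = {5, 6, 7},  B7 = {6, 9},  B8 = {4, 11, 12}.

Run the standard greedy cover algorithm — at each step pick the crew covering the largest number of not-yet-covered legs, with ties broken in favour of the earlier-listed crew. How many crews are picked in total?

Greedy: pick B4 (covers 4 new) → pick B3 (covers 2 new) → pick B6 (covers 2 new) → pick B2 (covers 1 new). Total picks: 4.

4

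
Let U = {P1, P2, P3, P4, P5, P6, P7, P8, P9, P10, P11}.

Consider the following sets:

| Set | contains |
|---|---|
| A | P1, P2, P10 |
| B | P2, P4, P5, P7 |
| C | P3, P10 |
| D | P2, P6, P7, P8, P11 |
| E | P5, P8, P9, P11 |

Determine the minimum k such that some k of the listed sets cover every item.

5

Take {A, B, C, D, E}. Their union is {P1, P2, P3, P4, P5, P6, P7, P8, P9, P10, P11}, which is all 11 items.
No 4 of the 5 sets cover everything (all 5 combinations miss at least one item), so 5 is optimal.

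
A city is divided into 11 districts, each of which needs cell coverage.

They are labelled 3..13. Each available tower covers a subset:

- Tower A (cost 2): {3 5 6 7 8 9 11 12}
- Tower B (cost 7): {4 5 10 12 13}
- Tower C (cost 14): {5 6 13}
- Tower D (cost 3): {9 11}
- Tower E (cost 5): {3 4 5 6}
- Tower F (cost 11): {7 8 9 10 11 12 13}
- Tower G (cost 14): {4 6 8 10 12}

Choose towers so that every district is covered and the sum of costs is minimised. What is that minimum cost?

A, B together cover every district (A ∪ B = {3, 4, 5, 6, 7, 8, 9, 10, 11, 12, 13}); total cost 2 + 7 = 9.
No covering selection has total cost below 9.

9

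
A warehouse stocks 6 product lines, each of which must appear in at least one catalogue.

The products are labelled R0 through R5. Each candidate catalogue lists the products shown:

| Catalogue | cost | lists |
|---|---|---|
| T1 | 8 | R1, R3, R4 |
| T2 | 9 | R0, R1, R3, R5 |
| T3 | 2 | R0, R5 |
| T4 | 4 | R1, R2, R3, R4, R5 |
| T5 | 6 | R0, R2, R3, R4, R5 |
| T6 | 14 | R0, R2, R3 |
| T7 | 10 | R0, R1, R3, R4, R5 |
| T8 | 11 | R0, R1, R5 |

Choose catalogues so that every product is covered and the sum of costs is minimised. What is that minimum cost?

6

T3, T4 together cover every product (T3 ∪ T4 = {R0, R1, R2, R3, R4, R5}); total cost 2 + 4 = 6.
No covering selection has total cost below 6.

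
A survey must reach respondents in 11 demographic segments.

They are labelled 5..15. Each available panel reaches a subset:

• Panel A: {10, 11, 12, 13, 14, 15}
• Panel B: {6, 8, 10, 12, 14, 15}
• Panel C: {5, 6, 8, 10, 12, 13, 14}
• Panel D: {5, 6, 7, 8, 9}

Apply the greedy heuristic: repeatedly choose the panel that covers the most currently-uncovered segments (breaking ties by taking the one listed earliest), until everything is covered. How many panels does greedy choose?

Greedy: pick C (covers 7 new) → pick A (covers 2 new) → pick D (covers 2 new). Total picks: 3.
(The true minimum cover uses only 2 panels, so greedy is not optimal here.)

3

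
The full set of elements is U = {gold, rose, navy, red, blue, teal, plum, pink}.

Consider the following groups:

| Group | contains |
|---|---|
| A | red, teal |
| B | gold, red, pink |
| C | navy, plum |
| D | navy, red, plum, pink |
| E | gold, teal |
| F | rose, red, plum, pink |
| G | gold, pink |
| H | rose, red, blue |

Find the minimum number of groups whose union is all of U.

3

D and E and H together: D ∪ E ∪ H = {gold, rose, navy, red, blue, teal, plum, pink} — every element is covered.
Only H contains blue, so H is forced; the remaining 5 elements need at least 2 more groups (each remaining group adds at most 3) — so at least 3 groups are needed, and 3 is optimal.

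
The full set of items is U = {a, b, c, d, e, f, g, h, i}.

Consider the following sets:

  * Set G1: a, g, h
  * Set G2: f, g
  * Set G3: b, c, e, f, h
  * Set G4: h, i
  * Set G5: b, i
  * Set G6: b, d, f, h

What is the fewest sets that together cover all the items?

G1 and G3 and G5 and G6 together: G1 ∪ G3 ∪ G5 ∪ G6 = {a, b, c, d, e, f, g, h, i} — every item is covered.
Only G6 contains d, so G6 is forced; the remaining 5 items need at least 3 more sets (each remaining set adds at most 2) — so at least 4 sets are needed, and 4 is optimal.

4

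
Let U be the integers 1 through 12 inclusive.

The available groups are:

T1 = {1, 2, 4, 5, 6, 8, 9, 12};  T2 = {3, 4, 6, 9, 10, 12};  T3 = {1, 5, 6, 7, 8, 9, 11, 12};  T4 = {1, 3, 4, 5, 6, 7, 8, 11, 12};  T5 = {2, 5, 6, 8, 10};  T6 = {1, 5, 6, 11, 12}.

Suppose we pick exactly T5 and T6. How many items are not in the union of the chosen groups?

Union of T5, T6 = {1, 2, 5, 6, 8, 10, 11, 12}.
Not covered: 3, 4, 7, 9 — 4 items.

4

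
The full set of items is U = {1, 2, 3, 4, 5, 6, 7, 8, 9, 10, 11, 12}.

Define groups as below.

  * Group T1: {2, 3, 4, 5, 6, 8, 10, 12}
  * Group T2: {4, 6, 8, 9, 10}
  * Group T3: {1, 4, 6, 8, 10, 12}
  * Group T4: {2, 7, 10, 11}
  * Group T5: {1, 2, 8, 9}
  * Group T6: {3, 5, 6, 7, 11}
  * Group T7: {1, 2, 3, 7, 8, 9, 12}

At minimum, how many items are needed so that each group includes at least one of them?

The 2 items {7, 8} hit every group.
The groups T5, T6 are pairwise disjoint, so any hitting set needs a separate item for each — at least 2. Hence 2 is optimal.

2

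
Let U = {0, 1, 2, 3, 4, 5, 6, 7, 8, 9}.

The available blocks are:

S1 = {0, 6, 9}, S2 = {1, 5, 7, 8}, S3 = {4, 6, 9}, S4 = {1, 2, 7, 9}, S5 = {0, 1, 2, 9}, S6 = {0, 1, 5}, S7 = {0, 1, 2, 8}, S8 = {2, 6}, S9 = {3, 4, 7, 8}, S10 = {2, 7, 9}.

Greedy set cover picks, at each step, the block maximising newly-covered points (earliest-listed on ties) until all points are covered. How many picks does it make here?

Greedy: pick S2 (covers 4 new) → pick S1 (covers 3 new) → pick S9 (covers 2 new) → pick S4 (covers 1 new). Total picks: 4.

4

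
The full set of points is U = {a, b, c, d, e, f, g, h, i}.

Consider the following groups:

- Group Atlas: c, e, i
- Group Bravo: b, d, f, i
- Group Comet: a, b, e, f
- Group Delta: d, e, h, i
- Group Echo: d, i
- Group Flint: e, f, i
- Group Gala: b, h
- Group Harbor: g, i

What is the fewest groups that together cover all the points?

Take {Atlas, Comet, Delta, Harbor}. Their union is {a, b, c, d, e, f, g, h, i}, which is all 9 points.
No 3 of the 8 groups cover everything (all 56 combinations miss at least one point), so 4 is optimal.

4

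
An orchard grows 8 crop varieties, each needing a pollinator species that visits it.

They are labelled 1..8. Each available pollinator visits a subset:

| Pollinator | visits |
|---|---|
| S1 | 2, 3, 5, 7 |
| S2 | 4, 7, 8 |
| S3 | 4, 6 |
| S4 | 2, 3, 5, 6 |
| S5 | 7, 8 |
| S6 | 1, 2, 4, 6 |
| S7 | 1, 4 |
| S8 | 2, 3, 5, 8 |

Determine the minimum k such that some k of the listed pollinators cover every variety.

Take {S1, S2, S6}. Their union is {1, 2, 3, 4, 5, 6, 7, 8}, which is all 8 varieties.
No 2 of the 8 pollinators cover everything (all 28 combinations miss at least one variety), so 3 is optimal.

3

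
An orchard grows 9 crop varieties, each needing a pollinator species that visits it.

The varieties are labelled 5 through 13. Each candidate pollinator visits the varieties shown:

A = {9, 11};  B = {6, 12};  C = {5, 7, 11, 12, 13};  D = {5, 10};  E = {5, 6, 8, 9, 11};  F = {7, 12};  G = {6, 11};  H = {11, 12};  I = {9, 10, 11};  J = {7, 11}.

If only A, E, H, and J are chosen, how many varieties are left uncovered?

2

Union of A, E, H, J = {5, 6, 7, 8, 9, 11, 12}.
Not covered: 10, 13 — 2 varieties.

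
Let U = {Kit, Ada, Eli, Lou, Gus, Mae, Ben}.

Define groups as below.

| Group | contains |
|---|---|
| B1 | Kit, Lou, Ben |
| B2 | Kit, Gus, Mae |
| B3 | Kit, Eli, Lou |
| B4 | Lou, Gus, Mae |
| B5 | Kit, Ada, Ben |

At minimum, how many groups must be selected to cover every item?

B3, B4, and B5 cover everything between them: the union {Kit, Ada, Eli, Lou, Gus, Mae, Ben} is all of U.
Each group has at most 3 items, and 2·3 = 6 < 7 — so at least 3 groups are needed, and 3 is optimal.

3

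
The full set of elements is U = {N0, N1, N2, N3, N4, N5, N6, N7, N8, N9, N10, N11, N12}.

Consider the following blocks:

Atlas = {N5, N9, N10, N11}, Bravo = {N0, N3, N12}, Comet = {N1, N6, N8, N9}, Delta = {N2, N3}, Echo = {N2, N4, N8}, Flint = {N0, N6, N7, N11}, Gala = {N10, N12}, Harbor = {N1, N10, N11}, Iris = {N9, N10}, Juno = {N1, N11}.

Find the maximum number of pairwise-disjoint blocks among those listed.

4

Bravo, Echo, Iris, Juno are pairwise disjoint (Bravo={N0,N3,N12}; Echo={N2,N4,N8}; Iris={N9,N10}; Juno={N1,N11}).
Every remaining block overlaps one of these, and no 5 of the listed blocks are pairwise disjoint, so 4 is the maximum.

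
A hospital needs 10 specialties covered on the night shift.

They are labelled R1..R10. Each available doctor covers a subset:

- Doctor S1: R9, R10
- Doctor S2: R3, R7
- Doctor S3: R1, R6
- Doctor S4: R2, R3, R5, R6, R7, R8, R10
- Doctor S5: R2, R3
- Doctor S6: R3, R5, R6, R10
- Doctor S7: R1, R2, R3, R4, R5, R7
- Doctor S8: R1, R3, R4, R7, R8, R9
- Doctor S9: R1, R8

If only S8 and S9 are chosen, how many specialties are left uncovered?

Union of S8, S9 = {R1, R3, R4, R7, R8, R9}.
Not covered: R2, R5, R6, R10 — 4 specialties.

4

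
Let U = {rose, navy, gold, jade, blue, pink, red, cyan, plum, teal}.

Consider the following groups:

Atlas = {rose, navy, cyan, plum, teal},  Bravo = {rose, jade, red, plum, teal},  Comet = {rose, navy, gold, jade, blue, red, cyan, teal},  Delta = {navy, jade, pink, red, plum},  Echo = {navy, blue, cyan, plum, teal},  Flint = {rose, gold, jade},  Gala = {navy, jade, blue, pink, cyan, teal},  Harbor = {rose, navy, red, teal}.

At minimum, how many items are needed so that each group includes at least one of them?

2

Take H = {rose, navy}. Each listed group contains at least one of these, so H is a hitting set of size 2.
The groups Echo, Flint are pairwise disjoint, so any hitting set needs a separate item for each — at least 2. Hence 2 is optimal.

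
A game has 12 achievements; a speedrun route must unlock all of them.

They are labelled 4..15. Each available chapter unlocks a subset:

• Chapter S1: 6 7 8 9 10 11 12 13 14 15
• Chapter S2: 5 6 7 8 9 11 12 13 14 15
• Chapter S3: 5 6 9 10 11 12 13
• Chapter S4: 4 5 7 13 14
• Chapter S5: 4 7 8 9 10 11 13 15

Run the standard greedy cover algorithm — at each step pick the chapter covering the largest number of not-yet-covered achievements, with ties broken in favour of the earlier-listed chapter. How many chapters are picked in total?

Greedy: pick S1 (covers 10 new) → pick S4 (covers 2 new). Total picks: 2.

2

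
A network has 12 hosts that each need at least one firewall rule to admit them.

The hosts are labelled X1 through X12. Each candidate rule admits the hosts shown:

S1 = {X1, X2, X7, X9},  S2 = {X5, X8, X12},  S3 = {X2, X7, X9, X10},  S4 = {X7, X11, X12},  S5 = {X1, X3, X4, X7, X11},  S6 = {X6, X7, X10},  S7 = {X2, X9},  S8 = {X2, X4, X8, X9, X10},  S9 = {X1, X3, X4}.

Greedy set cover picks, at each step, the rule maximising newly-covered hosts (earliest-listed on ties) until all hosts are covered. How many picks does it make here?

Greedy: pick S5 (covers 5 new) → pick S8 (covers 4 new) → pick S2 (covers 2 new) → pick S6 (covers 1 new). Total picks: 4.

4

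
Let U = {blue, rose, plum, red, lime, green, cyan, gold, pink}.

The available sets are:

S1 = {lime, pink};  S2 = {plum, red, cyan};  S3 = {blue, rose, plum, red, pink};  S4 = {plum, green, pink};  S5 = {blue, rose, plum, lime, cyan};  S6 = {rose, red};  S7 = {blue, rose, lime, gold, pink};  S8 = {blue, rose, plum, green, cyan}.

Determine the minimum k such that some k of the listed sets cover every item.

3

S3 and S7 and S8 together: S3 ∪ S7 ∪ S8 = {blue, rose, plum, red, lime, green, cyan, gold, pink} — every item is covered.
Only S7 contains gold, so S7 is forced; the remaining 4 items need at least 2 more sets (each remaining set adds at most 3) — so at least 3 sets are needed, and 3 is optimal.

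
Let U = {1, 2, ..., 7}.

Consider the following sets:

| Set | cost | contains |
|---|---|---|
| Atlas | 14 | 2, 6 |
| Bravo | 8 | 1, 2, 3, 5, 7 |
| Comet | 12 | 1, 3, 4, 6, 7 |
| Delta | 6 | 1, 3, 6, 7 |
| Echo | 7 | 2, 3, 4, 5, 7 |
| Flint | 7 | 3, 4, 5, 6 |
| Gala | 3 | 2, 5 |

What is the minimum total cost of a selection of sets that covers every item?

13

Delta, Echo together cover every item (Delta ∪ Echo = {1, 2, 3, 4, 5, 6, 7}); total cost 6 + 7 = 13.
No covering selection has total cost below 13.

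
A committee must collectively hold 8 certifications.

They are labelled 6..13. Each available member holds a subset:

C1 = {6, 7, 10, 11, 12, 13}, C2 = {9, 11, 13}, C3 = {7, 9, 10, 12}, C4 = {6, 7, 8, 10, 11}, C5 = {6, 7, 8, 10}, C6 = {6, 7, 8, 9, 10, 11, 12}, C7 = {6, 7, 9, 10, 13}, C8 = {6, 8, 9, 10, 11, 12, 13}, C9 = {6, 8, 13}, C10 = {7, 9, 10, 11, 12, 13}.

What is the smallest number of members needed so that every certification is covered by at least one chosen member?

2

C6 and C10 together: C6 ∪ C10 = {6, 7, 8, 9, 10, 11, 12, 13} — every certification is covered.
No single member has all 8 certifications (the largest, C6, has 7), so 2 is optimal.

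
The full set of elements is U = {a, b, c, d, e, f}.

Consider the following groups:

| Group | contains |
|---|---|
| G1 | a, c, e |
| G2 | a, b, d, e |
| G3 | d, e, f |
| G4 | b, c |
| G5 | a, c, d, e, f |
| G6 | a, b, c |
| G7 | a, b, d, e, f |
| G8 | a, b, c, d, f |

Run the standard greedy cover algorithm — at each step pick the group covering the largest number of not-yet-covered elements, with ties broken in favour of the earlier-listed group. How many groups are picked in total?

Greedy: pick G5 (covers 5 new) → pick G2 (covers 1 new). Total picks: 2.

2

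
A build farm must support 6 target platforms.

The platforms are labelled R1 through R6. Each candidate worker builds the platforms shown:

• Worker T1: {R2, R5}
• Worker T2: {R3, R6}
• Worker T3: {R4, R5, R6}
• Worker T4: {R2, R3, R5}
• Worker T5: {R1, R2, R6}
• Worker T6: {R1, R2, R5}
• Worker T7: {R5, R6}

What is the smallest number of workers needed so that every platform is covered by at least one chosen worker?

3

T3 and T4 and T6 together: T3 ∪ T4 ∪ T6 = {R1, R2, R3, R4, R5, R6} — every platform is covered.
Only T3 contains R4, so T3 is forced; the remaining 3 platforms need at least 2 more workers (each remaining worker adds at most 2) — so at least 3 workers are needed, and 3 is optimal.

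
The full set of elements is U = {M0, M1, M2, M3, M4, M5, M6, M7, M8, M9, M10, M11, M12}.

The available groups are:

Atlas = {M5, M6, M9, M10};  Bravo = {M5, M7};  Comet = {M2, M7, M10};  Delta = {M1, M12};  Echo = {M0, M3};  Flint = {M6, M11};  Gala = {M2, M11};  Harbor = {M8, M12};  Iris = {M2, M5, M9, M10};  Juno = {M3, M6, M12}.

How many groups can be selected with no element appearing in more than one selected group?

4

Bravo, Delta, Echo, Flint are pairwise disjoint (Bravo={M5,M7}; Delta={M1,M12}; Echo={M0,M3}; Flint={M6,M11}).
Every remaining group overlaps one of these, and no 5 of the listed groups are pairwise disjoint, so 4 is the maximum.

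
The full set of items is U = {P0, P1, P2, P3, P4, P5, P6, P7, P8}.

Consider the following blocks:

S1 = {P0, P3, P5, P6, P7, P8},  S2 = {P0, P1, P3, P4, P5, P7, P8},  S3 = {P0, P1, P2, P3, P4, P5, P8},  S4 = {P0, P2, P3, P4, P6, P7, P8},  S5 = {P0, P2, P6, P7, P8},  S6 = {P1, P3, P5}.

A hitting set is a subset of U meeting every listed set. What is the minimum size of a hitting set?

Take H = {P5, P6}. Each listed block contains at least one of these, so H is a hitting set of size 2.
The blocks S5, S6 are pairwise disjoint, so any hitting set needs a separate item for each — at least 2. Hence 2 is optimal.

2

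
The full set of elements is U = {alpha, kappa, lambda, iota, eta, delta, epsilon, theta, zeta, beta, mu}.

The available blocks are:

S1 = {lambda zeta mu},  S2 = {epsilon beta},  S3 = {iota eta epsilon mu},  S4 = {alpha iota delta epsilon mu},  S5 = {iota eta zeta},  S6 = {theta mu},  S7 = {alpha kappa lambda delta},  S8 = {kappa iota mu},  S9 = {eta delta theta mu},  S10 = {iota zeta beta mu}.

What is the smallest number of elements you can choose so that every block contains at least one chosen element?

H = {alpha, iota, beta, mu} meets every block (each contains at least one member of H), and |H| = 4.
The blocks S2, S5, S6, S7 are pairwise disjoint, so any hitting set needs a separate element for each — at least 4. Hence 4 is optimal.

4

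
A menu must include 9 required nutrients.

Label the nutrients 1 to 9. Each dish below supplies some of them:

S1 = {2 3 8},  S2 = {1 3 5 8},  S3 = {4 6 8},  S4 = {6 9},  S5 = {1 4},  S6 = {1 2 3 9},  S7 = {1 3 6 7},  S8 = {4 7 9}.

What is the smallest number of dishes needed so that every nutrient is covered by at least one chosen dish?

4

S1 and S2 and S4 and S8 together: S1 ∪ S2 ∪ S4 ∪ S8 = {1, 2, 3, 4, 5, 6, 7, 8, 9} — every nutrient is covered.
No 3 of the 8 dishes cover everything (all 56 combinations miss at least one nutrient), so 4 is optimal.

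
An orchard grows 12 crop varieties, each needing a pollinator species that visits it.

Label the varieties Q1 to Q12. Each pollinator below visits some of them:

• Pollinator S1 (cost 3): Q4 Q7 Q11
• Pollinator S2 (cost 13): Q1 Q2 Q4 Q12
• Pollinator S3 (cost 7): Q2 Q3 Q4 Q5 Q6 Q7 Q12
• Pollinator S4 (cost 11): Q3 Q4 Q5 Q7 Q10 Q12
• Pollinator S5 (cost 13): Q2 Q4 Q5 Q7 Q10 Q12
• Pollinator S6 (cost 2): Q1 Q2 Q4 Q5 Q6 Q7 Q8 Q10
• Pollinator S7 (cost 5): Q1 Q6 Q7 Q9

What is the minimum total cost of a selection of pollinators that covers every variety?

S1, S3, S6, S7 together cover every variety (S1 ∪ S3 ∪ S6 ∪ S7 = {Q1, Q2, Q3, Q4, Q5, Q6, Q7, Q8, Q9, Q10, Q11, Q12}); total cost 3 + 7 + 2 + 5 = 17.
No covering selection has total cost below 17.

17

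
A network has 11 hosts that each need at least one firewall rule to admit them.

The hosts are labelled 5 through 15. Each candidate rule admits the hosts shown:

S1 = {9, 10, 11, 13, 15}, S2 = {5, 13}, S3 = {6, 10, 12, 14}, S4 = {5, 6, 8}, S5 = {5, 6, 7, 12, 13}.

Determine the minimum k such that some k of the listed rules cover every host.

S1 and S3 and S4 and S5 together: S1 ∪ S3 ∪ S4 ∪ S5 = {5, 6, 7, 8, 9, 10, 11, 12, 13, 14, 15} — every host is covered.
No 3 of the 5 rules cover everything (all 10 combinations miss at least one host), so 4 is optimal.

4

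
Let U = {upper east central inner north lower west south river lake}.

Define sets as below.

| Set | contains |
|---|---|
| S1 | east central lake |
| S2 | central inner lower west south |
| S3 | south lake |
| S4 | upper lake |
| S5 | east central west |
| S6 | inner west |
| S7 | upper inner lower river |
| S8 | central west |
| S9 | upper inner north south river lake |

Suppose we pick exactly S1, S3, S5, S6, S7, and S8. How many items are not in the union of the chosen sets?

1

Union of S1, S3, S5, S6, S7, S8 = {upper, east, central, inner, lower, west, south, river, lake}.
Not covered: north — 1 item.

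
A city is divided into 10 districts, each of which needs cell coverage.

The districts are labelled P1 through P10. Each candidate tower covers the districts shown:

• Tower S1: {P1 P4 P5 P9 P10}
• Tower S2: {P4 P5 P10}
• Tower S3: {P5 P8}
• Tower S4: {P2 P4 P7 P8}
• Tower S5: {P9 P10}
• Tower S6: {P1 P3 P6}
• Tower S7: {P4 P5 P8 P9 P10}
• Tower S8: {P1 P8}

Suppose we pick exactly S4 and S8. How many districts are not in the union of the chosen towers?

Union of S4, S8 = {P1, P2, P4, P7, P8}.
Not covered: P3, P5, P6, P9, P10 — 5 districts.

5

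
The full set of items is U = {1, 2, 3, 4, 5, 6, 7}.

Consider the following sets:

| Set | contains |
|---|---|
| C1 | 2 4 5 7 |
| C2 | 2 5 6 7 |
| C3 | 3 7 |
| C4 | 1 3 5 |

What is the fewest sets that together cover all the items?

3

C1, C2, and C4 cover everything between them: the union {1, 2, 3, 4, 5, 6, 7} is all of U.
Only C4 contains 1, so C4 is forced; the remaining 4 items need at least 2 more sets (each remaining set adds at most 3) — so at least 3 sets are needed, and 3 is optimal.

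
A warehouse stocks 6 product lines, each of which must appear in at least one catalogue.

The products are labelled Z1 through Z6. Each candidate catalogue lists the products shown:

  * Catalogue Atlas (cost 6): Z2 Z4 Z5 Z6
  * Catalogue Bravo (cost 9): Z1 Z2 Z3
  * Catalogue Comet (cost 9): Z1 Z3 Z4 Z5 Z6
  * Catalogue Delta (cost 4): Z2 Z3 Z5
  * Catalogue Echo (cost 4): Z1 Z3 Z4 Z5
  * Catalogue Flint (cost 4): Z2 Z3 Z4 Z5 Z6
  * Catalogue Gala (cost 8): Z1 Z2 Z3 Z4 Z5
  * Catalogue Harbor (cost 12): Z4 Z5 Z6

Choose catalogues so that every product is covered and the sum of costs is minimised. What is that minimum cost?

8

Echo, Flint together cover every product (Echo ∪ Flint = {Z1, Z2, Z3, Z4, Z5, Z6}); total cost 4 + 4 = 8.
No covering selection has total cost below 8.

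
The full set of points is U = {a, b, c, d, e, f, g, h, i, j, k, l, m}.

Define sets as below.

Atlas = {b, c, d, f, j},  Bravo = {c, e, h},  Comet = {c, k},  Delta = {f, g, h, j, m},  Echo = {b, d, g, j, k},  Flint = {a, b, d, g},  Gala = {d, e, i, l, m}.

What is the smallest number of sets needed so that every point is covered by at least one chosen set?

Take {Comet, Delta, Flint, Gala}. Their union is {a, b, c, d, e, f, g, h, i, j, k, l, m}, which is all 13 points.
Only Flint contains a, so Flint is forced; the remaining 9 points need at least 3 more sets (each remaining set adds at most 4) — so at least 4 sets are needed, and 4 is optimal.

4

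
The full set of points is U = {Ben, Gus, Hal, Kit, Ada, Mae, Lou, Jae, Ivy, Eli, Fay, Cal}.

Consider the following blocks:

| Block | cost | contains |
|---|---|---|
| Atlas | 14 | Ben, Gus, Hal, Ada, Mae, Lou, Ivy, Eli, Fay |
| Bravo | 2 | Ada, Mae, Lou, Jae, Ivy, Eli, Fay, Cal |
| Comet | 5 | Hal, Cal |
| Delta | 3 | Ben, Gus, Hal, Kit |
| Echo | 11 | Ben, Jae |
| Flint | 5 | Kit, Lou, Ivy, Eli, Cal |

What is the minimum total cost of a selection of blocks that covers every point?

Bravo, Delta together cover every point (Bravo ∪ Delta = {Ben, Gus, Hal, Kit, Ada, Mae, Lou, Jae, Ivy, Eli, Fay, Cal}); total cost 2 + 3 = 5.
No covering selection has total cost below 5.

5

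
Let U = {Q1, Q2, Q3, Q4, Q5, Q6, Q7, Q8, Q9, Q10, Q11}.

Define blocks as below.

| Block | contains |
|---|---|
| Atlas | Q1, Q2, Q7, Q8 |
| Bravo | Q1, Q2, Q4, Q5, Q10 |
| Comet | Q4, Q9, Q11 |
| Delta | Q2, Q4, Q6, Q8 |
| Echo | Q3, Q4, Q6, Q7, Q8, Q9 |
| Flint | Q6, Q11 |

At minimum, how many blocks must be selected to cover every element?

Bravo, Comet, and Echo cover everything between them: the union {Q1, Q2, Q3, Q4, Q5, Q6, Q7, Q8, Q9, Q10, Q11} is all of U.
Only Echo contains Q3, so Echo is forced; the remaining 5 elements need at least 2 more blocks (each remaining block adds at most 4) — so at least 3 blocks are needed, and 3 is optimal.

3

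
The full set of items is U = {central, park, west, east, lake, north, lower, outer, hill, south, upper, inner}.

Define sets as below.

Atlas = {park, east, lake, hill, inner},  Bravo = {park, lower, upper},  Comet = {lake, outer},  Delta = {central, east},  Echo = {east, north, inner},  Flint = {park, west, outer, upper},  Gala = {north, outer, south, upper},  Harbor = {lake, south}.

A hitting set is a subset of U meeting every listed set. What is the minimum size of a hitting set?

3

H = {east, lake, upper} meets every set (each contains at least one member of H), and |H| = 3.
The sets Bravo, Delta, Harbor are pairwise disjoint, so any hitting set needs a separate item for each — at least 3. Hence 3 is optimal.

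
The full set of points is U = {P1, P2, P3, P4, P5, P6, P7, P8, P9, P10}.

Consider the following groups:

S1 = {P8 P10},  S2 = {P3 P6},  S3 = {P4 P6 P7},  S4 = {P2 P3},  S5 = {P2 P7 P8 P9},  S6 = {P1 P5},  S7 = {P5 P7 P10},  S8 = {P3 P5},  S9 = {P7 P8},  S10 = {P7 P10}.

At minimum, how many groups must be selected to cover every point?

5

S2 and S3 and S5 and S6 and S10 together: S2 ∪ S3 ∪ S5 ∪ S6 ∪ S10 = {P1, P2, P3, P4, P5, P6, P7, P8, P9, P10} — every point is covered.
No 4 of the 10 groups cover everything (all 210 combinations miss at least one point), so 5 is optimal.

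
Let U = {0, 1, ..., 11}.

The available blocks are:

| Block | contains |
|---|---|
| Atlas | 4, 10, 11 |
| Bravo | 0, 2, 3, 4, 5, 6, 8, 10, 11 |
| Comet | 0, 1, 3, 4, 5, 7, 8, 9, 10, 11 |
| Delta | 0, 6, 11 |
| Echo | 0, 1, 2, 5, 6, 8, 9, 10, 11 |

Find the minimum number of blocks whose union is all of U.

2

Bravo and Comet cover everything between them: the union {0, 1, 2, 3, 4, 5, 6, 7, 8, 9, 10, 11} is all of U.
No single block has all 12 points (the largest, Comet, has 10), so 2 is optimal.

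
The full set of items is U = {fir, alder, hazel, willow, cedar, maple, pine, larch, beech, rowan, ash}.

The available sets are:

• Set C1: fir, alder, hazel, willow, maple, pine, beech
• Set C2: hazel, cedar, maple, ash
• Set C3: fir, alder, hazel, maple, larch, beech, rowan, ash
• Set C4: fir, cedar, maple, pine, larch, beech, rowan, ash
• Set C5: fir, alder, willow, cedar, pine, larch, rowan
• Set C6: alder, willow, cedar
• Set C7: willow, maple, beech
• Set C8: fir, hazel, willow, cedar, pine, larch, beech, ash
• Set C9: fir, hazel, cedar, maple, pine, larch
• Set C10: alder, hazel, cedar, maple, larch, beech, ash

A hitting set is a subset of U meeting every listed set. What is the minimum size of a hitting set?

H = {cedar, beech} meets every set (each contains at least one member of H), and |H| = 2.
No single item lies in every set, so at least 2 are needed and 2 is optimal.

2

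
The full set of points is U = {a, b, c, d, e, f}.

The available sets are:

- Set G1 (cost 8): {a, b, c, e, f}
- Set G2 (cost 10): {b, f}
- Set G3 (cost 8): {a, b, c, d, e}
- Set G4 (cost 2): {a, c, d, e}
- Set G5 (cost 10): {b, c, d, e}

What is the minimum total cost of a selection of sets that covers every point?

G1, G4 together cover every point (G1 ∪ G4 = {a, b, c, d, e, f}); total cost 8 + 2 = 10.
No covering selection has total cost below 10.

10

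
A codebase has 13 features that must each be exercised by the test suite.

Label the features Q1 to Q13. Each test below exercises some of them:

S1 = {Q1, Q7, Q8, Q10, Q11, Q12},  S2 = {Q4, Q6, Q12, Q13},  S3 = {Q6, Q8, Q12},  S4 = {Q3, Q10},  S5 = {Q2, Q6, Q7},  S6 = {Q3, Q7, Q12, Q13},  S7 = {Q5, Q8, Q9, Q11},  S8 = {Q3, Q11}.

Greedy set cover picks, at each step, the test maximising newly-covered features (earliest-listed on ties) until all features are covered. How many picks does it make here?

Greedy: pick S1 (covers 6 new) → pick S2 (covers 3 new) → pick S7 (covers 2 new) → pick S4 (covers 1 new) → pick S5 (covers 1 new). Total picks: 5.

5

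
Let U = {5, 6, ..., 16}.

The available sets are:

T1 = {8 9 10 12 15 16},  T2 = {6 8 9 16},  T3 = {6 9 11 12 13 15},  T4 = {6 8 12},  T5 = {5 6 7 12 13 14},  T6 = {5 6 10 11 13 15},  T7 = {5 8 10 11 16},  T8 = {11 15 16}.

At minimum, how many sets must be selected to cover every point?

3

T3 and T5 and T7 together: T3 ∪ T5 ∪ T7 = {5, 6, 7, 8, 9, 10, 11, 12, 13, 14, 15, 16} — every point is covered.
Only T5 contains 7, so T5 is forced; the remaining 6 points need at least 2 more sets (each remaining set adds at most 5) — so at least 3 sets are needed, and 3 is optimal.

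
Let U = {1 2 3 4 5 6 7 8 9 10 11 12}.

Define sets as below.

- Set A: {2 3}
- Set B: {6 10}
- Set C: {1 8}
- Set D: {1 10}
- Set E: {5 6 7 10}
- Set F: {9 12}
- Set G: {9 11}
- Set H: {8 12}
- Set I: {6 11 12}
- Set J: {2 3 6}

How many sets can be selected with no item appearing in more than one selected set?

A, C, E, G are pairwise disjoint (A={2,3}; C={1,8}; E={5,6,7,10}; G={9,11}).
Every remaining set overlaps one of these, and no 5 of the listed sets are pairwise disjoint, so 4 is the maximum.

4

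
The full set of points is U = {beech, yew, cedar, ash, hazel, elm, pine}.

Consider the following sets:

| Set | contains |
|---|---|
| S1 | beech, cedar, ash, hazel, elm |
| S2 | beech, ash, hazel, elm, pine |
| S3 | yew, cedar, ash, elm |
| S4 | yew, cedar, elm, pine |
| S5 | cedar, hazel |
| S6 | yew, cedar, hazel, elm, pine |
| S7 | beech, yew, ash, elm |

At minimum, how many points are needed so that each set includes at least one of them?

2

H = {cedar, ash} meets every set (each contains at least one member of H), and |H| = 2.
The sets S5, S7 are pairwise disjoint, so any hitting set needs a separate point for each — at least 2. Hence 2 is optimal.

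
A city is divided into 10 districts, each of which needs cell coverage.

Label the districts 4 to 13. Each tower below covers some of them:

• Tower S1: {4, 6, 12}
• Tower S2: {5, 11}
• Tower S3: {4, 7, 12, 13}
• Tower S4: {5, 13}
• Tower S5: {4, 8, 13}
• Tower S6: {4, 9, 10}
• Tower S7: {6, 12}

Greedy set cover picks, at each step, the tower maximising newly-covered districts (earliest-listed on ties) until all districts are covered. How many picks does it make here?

5

Greedy: pick S3 (covers 4 new) → pick S2 (covers 2 new) → pick S6 (covers 2 new) → pick S1 (covers 1 new) → pick S5 (covers 1 new). Total picks: 5.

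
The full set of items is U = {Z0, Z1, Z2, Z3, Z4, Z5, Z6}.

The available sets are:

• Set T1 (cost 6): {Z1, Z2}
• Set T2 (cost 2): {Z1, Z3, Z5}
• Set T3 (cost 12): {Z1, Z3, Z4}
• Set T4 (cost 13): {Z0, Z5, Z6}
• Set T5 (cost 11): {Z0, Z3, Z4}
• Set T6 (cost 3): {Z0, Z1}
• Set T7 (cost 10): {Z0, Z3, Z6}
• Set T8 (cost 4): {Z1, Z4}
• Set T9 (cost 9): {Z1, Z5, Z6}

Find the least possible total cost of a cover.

22

T1, T2, T7, T8 together cover every item (T1 ∪ T2 ∪ T7 ∪ T8 = {Z0, Z1, Z2, Z3, Z4, Z5, Z6}); total cost 6 + 2 + 10 + 4 = 22.
The greedy pick T2, T6, T8, T1, T9 costs 24; no covering selection beats 22.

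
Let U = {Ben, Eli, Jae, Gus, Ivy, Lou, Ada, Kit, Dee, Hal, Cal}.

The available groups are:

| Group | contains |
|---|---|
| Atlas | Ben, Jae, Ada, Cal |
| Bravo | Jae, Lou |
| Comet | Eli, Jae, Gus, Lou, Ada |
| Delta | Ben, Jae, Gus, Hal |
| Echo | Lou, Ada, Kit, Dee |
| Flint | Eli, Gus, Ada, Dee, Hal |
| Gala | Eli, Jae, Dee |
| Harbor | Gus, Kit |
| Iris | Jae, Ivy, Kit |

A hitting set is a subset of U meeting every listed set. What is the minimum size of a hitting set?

3

The 3 elements {Jae, Kit, Dee} hit every group.
No choice of 2 elements meets every group, so 3 is the minimum.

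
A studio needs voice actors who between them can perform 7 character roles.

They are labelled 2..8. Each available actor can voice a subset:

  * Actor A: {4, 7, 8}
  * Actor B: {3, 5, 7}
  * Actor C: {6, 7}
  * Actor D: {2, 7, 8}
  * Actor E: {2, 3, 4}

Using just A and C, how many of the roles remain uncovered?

Union of A, C = {4, 6, 7, 8}.
Not covered: 2, 3, 5 — 3 roles.

3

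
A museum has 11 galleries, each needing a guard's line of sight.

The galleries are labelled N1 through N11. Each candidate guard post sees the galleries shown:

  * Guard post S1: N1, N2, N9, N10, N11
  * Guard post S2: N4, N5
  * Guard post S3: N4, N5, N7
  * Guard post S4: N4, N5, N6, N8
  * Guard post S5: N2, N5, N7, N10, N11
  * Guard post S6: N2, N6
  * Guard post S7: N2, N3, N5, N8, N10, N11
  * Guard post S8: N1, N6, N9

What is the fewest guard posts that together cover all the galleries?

3

S3 and S7 and S8 together: S3 ∪ S7 ∪ S8 = {N1, N2, N3, N4, N5, N6, N7, N8, N9, N10, N11} — every gallery is covered.
Only S7 contains N3, so S7 is forced; the remaining 5 galleries need at least 2 more guard posts (each remaining guard post adds at most 3) — so at least 3 guard posts are needed, and 3 is optimal.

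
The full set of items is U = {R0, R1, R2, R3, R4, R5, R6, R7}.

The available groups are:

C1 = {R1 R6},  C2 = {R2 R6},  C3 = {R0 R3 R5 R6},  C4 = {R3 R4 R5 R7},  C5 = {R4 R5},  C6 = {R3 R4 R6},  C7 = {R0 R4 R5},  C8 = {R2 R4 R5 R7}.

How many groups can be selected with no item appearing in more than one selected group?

2

C1, C4 are pairwise disjoint (C1={R1,R6}; C4={R3,R4,R5,R7}).
Every remaining group overlaps one of these, and no 3 of the listed groups are pairwise disjoint, so 2 is the maximum.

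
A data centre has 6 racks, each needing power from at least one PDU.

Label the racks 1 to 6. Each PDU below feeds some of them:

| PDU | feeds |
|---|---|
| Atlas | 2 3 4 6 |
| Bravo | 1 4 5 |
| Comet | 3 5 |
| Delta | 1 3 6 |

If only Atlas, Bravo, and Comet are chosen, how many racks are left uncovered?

Union of Atlas, Bravo, Comet = {1, 2, 3, 4, 5, 6} — that's every rack, so 0 are uncovered.

0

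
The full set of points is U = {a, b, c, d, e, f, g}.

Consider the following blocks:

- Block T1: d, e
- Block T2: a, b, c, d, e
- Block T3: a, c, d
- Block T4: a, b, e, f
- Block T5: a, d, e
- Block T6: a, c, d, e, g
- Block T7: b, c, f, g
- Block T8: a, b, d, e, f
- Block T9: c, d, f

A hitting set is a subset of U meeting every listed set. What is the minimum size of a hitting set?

The 2 points {d, f} hit every block.
The blocks T5, T7 are pairwise disjoint, so any hitting set needs a separate point for each — at least 2. Hence 2 is optimal.

2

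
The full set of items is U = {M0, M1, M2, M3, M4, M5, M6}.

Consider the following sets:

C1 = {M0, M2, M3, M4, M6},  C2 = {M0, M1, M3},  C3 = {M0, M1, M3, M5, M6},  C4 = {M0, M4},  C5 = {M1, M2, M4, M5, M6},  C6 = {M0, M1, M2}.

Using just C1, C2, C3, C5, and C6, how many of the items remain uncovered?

Union of C1, C2, C3, C5, C6 = {M0, M1, M2, M3, M4, M5, M6} — that's every item, so 0 are uncovered.

0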